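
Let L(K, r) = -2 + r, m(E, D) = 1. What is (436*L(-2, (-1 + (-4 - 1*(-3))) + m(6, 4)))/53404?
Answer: -327/13351 ≈ -0.024493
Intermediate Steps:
(436*L(-2, (-1 + (-4 - 1*(-3))) + m(6, 4)))/53404 = (436*(-2 + ((-1 + (-4 - 1*(-3))) + 1)))/53404 = (436*(-2 + ((-1 + (-4 + 3)) + 1)))*(1/53404) = (436*(-2 + ((-1 - 1) + 1)))*(1/53404) = (436*(-2 + (-2 + 1)))*(1/53404) = (436*(-2 - 1))*(1/53404) = (436*(-3))*(1/53404) = -1308*1/53404 = -327/13351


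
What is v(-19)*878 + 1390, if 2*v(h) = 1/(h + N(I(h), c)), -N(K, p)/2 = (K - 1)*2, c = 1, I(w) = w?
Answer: 85229/61 ≈ 1397.2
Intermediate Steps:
N(K, p) = 4 - 4*K (N(K, p) = -2*(K - 1)*2 = -2*(-1 + K)*2 = -2*(-2 + 2*K) = 4 - 4*K)
v(h) = 1/(2*(4 - 3*h)) (v(h) = 1/(2*(h + (4 - 4*h))) = 1/(2*(4 - 3*h)))
v(-19)*878 + 1390 = -1/(-8 + 6*(-19))*878 + 1390 = -1/(-8 - 114)*878 + 1390 = -1/(-122)*878 + 1390 = -1*(-1/122)*878 + 1390 = (1/122)*878 + 1390 = 439/61 + 1390 = 85229/61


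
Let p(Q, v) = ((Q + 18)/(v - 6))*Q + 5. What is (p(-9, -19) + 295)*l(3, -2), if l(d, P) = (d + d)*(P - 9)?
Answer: -500346/25 ≈ -20014.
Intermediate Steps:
l(d, P) = 2*d*(-9 + P) (l(d, P) = (2*d)*(-9 + P) = 2*d*(-9 + P))
p(Q, v) = 5 + Q*(18 + Q)/(-6 + v) (p(Q, v) = ((18 + Q)/(-6 + v))*Q + 5 = Q*(18 + Q)/(-6 + v) + 5 = 5 + Q*(18 + Q)/(-6 + v))
(p(-9, -19) + 295)*l(3, -2) = ((-30 + (-9)**2 + 5*(-19) + 18*(-9))/(-6 - 19) + 295)*(2*3*(-9 - 2)) = ((-30 + 81 - 95 - 162)/(-25) + 295)*(2*3*(-11)) = (-1/25*(-206) + 295)*(-66) = (206/25 + 295)*(-66) = (7581/25)*(-66) = -500346/25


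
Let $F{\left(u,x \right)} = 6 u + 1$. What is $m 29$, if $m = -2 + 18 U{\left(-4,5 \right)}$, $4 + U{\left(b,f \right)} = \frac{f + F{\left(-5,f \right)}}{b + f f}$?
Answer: $- \frac{19198}{7} \approx -2742.6$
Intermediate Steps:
$F{\left(u,x \right)} = 1 + 6 u$
$U{\left(b,f \right)} = -4 + \frac{-29 + f}{b + f^{2}}$ ($U{\left(b,f \right)} = -4 + \frac{f + \left(1 + 6 \left(-5\right)\right)}{b + f f} = -4 + \frac{f + \left(1 - 30\right)}{b + f^{2}} = -4 + \frac{f - 29}{b + f^{2}} = -4 + \frac{-29 + f}{b + f^{2}}$)
$m = - \frac{662}{7}$ ($m = -2 + 18 \frac{-29 + 5 - -16 - 4 \cdot 5^{2}}{-4 + 5^{2}} = -2 + 18 \frac{-29 + 5 + 16 - 100}{-4 + 25} = -2 + 18 \frac{-29 + 5 + 16 - 100}{21} = -2 + 18 \cdot \frac{1}{21} \left(-108\right) = -2 + 18 \left(- \frac{36}{7}\right) = -2 - \frac{648}{7} = - \frac{662}{7} \approx -94.571$)
$m 29 = \left(- \frac{662}{7}\right) 29 = - \frac{19198}{7}$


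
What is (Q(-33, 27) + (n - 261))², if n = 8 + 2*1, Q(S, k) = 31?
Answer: 48400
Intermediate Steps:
n = 10 (n = 8 + 2 = 10)
(Q(-33, 27) + (n - 261))² = (31 + (10 - 261))² = (31 - 251)² = (-220)² = 48400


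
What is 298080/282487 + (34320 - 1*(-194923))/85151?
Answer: 90139977421/24054050537 ≈ 3.7474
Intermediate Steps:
298080/282487 + (34320 - 1*(-194923))/85151 = 298080*(1/282487) + (34320 + 194923)*(1/85151) = 298080/282487 + 229243*(1/85151) = 298080/282487 + 229243/85151 = 90139977421/24054050537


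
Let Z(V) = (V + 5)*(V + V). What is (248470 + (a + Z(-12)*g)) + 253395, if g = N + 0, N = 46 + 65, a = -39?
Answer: 520474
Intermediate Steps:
N = 111
Z(V) = 2*V*(5 + V) (Z(V) = (5 + V)*(2*V) = 2*V*(5 + V))
g = 111 (g = 111 + 0 = 111)
(248470 + (a + Z(-12)*g)) + 253395 = (248470 + (-39 + (2*(-12)*(5 - 12))*111)) + 253395 = (248470 + (-39 + (2*(-12)*(-7))*111)) + 253395 = (248470 + (-39 + 168*111)) + 253395 = (248470 + (-39 + 18648)) + 253395 = (248470 + 18609) + 253395 = 267079 + 253395 = 520474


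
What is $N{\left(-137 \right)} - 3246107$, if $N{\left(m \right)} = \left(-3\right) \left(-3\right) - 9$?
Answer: $-3246107$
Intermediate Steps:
$N{\left(m \right)} = 0$ ($N{\left(m \right)} = 9 - 9 = 0$)
$N{\left(-137 \right)} - 3246107 = 0 - 3246107 = -3246107$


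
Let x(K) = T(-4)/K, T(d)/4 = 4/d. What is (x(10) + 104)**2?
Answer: 268324/25 ≈ 10733.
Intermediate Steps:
T(d) = 16/d (T(d) = 4*(4/d) = 16/d)
x(K) = -4/K (x(K) = (16/(-4))/K = (16*(-1/4))/K = -4/K)
(x(10) + 104)**2 = (-4/10 + 104)**2 = (-4*1/10 + 104)**2 = (-2/5 + 104)**2 = (518/5)**2 = 268324/25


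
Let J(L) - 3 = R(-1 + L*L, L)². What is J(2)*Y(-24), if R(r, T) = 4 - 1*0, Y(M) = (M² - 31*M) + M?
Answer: 24624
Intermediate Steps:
Y(M) = M² - 30*M
R(r, T) = 4 (R(r, T) = 4 + 0 = 4)
J(L) = 19 (J(L) = 3 + 4² = 3 + 16 = 19)
J(2)*Y(-24) = 19*(-24*(-30 - 24)) = 19*(-24*(-54)) = 19*1296 = 24624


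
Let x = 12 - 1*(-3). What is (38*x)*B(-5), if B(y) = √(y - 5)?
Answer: 570*I*√10 ≈ 1802.5*I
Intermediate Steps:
x = 15 (x = 12 + 3 = 15)
B(y) = √(-5 + y)
(38*x)*B(-5) = (38*15)*√(-5 - 5) = 570*√(-10) = 570*(I*√10) = 570*I*√10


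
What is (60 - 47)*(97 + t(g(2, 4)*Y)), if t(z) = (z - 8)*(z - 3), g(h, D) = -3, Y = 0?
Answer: 1573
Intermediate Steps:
t(z) = (-8 + z)*(-3 + z)
(60 - 47)*(97 + t(g(2, 4)*Y)) = (60 - 47)*(97 + (24 + (-3*0)² - (-33)*0)) = 13*(97 + (24 + 0² - 11*0)) = 13*(97 + (24 + 0 + 0)) = 13*(97 + 24) = 13*121 = 1573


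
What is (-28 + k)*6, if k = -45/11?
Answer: -2118/11 ≈ -192.55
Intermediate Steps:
k = -45/11 (k = -45*1/11 = -45/11 ≈ -4.0909)
(-28 + k)*6 = (-28 - 45/11)*6 = -353/11*6 = -2118/11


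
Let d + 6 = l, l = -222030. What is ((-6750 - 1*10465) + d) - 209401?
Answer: -448652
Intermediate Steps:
d = -222036 (d = -6 - 222030 = -222036)
((-6750 - 1*10465) + d) - 209401 = ((-6750 - 1*10465) - 222036) - 209401 = ((-6750 - 10465) - 222036) - 209401 = (-17215 - 222036) - 209401 = -239251 - 209401 = -448652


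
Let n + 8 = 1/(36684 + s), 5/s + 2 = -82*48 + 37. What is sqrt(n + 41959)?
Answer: sqrt(859107593720125732170)/143104279 ≈ 204.82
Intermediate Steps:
s = -5/3901 (s = 5/(-2 + (-82*48 + 37)) = 5/(-2 + (-3936 + 37)) = 5/(-2 - 3899) = 5/(-3901) = 5*(-1/3901) = -5/3901 ≈ -0.0012817)
n = -1144830331/143104279 (n = -8 + 1/(36684 - 5/3901) = -8 + 1/(143104279/3901) = -8 + 3901/143104279 = -1144830331/143104279 ≈ -8.0000)
sqrt(n + 41959) = sqrt(-1144830331/143104279 + 41959) = sqrt(6003367612230/143104279) = sqrt(859107593720125732170)/143104279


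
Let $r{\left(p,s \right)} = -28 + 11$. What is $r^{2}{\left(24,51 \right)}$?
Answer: $289$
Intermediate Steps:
$r{\left(p,s \right)} = -17$
$r^{2}{\left(24,51 \right)} = \left(-17\right)^{2} = 289$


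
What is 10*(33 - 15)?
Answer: 180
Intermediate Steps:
10*(33 - 15) = 10*18 = 180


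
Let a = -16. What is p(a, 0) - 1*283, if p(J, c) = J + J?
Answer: -315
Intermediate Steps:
p(J, c) = 2*J
p(a, 0) - 1*283 = 2*(-16) - 1*283 = -32 - 283 = -315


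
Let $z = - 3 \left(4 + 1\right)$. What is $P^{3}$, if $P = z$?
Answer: $-3375$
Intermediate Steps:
$z = -15$ ($z = \left(-3\right) 5 = -15$)
$P = -15$
$P^{3} = \left(-15\right)^{3} = -3375$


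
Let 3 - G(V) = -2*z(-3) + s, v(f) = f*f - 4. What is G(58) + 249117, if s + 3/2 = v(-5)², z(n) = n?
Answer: 497349/2 ≈ 2.4867e+5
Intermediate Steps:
v(f) = -4 + f² (v(f) = f² - 4 = -4 + f²)
s = 879/2 (s = -3/2 + (-4 + (-5)²)² = -3/2 + (-4 + 25)² = -3/2 + 21² = -3/2 + 441 = 879/2 ≈ 439.50)
G(V) = -885/2 (G(V) = 3 - (-2*(-3) + 879/2) = 3 - (6 + 879/2) = 3 - 1*891/2 = 3 - 891/2 = -885/2)
G(58) + 249117 = -885/2 + 249117 = 497349/2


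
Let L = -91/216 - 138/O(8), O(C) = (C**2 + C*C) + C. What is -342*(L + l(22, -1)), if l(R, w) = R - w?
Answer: -1504477/204 ≈ -7374.9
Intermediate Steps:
O(C) = C + 2*C**2 (O(C) = (C**2 + C**2) + C = 2*C**2 + C = C + 2*C**2)
L = -5273/3672 (L = -91/216 - 138*1/(8*(1 + 2*8)) = -91*1/216 - 138*1/(8*(1 + 16)) = -91/216 - 138/(8*17) = -91/216 - 138/136 = -91/216 - 138*1/136 = -91/216 - 69/68 = -5273/3672 ≈ -1.4360)
-342*(L + l(22, -1)) = -342*(-5273/3672 + (22 - 1*(-1))) = -342*(-5273/3672 + (22 + 1)) = -342*(-5273/3672 + 23) = -342*79183/3672 = -1504477/204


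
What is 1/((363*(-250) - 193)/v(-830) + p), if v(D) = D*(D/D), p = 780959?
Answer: 830/648286913 ≈ 1.2803e-6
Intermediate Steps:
v(D) = D (v(D) = D*1 = D)
1/((363*(-250) - 193)/v(-830) + p) = 1/((363*(-250) - 193)/(-830) + 780959) = 1/((-90750 - 193)*(-1/830) + 780959) = 1/(-90943*(-1/830) + 780959) = 1/(90943/830 + 780959) = 1/(648286913/830) = 830/648286913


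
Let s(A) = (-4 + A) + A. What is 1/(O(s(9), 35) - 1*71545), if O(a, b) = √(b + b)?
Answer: -14309/1023737391 - √70/5118686955 ≈ -1.3979e-5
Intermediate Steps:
s(A) = -4 + 2*A
O(a, b) = √2*√b (O(a, b) = √(2*b) = √2*√b)
1/(O(s(9), 35) - 1*71545) = 1/(√2*√35 - 1*71545) = 1/(√70 - 71545) = 1/(-71545 + √70)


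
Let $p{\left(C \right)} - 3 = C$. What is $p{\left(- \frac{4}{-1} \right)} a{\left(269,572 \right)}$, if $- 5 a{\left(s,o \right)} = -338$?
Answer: $\frac{2366}{5} \approx 473.2$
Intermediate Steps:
$a{\left(s,o \right)} = \frac{338}{5}$ ($a{\left(s,o \right)} = \left(- \frac{1}{5}\right) \left(-338\right) = \frac{338}{5}$)
$p{\left(C \right)} = 3 + C$
$p{\left(- \frac{4}{-1} \right)} a{\left(269,572 \right)} = \left(3 - \frac{4}{-1}\right) \frac{338}{5} = \left(3 - -4\right) \frac{338}{5} = \left(3 + 4\right) \frac{338}{5} = 7 \cdot \frac{338}{5} = \frac{2366}{5}$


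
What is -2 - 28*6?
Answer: -170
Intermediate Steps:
-2 - 28*6 = -2 - 168 = -170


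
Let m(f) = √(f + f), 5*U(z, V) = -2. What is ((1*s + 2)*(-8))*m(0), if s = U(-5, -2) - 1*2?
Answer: 0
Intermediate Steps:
U(z, V) = -⅖ (U(z, V) = (⅕)*(-2) = -⅖)
s = -12/5 (s = -⅖ - 1*2 = -⅖ - 2 = -12/5 ≈ -2.4000)
m(f) = √2*√f (m(f) = √(2*f) = √2*√f)
((1*s + 2)*(-8))*m(0) = ((1*(-12/5) + 2)*(-8))*(√2*√0) = ((-12/5 + 2)*(-8))*(√2*0) = -⅖*(-8)*0 = (16/5)*0 = 0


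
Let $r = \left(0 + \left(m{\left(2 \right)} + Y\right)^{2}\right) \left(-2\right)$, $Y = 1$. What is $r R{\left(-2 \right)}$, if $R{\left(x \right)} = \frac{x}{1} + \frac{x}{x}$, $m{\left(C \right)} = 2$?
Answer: $18$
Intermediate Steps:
$R{\left(x \right)} = 1 + x$ ($R{\left(x \right)} = x 1 + 1 = x + 1 = 1 + x$)
$r = -18$ ($r = \left(0 + \left(2 + 1\right)^{2}\right) \left(-2\right) = \left(0 + 3^{2}\right) \left(-2\right) = \left(0 + 9\right) \left(-2\right) = 9 \left(-2\right) = -18$)
$r R{\left(-2 \right)} = - 18 \left(1 - 2\right) = \left(-18\right) \left(-1\right) = 18$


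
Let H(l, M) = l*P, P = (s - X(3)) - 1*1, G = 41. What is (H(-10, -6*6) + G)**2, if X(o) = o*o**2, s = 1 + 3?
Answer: 78961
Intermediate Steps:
s = 4
X(o) = o**3
P = -24 (P = (4 - 1*3**3) - 1*1 = (4 - 1*27) - 1 = (4 - 27) - 1 = -23 - 1 = -24)
H(l, M) = -24*l (H(l, M) = l*(-24) = -24*l)
(H(-10, -6*6) + G)**2 = (-24*(-10) + 41)**2 = (240 + 41)**2 = 281**2 = 78961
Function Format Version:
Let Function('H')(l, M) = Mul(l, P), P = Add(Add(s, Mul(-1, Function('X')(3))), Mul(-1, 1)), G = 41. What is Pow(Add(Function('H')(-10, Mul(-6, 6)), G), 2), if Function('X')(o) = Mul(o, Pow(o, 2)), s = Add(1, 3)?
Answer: 78961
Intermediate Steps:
s = 4
Function('X')(o) = Pow(o, 3)
P = -24 (P = Add(Add(4, Mul(-1, Pow(3, 3))), Mul(-1, 1)) = Add(Add(4, Mul(-1, 27)), -1) = Add(Add(4, -27), -1) = Add(-23, -1) = -24)
Function('H')(l, M) = Mul(-24, l) (Function('H')(l, M) = Mul(l, -24) = Mul(-24, l))
Pow(Add(Function('H')(-10, Mul(-6, 6)), G), 2) = Pow(Add(Mul(-24, -10), 41), 2) = Pow(Add(240, 41), 2) = Pow(281, 2) = 78961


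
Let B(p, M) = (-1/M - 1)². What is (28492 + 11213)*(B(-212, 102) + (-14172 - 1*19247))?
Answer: -4601553627745/3468 ≈ -1.3269e+9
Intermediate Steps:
B(p, M) = (-1 - 1/M)²
(28492 + 11213)*(B(-212, 102) + (-14172 - 1*19247)) = (28492 + 11213)*((1 + 102)²/102² + (-14172 - 1*19247)) = 39705*((1/10404)*103² + (-14172 - 19247)) = 39705*((1/10404)*10609 - 33419) = 39705*(10609/10404 - 33419) = 39705*(-347680667/10404) = -4601553627745/3468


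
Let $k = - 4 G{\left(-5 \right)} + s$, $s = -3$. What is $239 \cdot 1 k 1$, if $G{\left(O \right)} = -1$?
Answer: $239$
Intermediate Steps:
$k = 1$ ($k = \left(-4\right) \left(-1\right) - 3 = 4 - 3 = 1$)
$239 \cdot 1 k 1 = 239 \cdot 1 \cdot 1 \cdot 1 = 239 \cdot 1 \cdot 1 = 239 \cdot 1 = 239$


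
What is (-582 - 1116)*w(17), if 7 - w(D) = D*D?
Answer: 478836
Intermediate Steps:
w(D) = 7 - D² (w(D) = 7 - D*D = 7 - D²)
(-582 - 1116)*w(17) = (-582 - 1116)*(7 - 1*17²) = -1698*(7 - 1*289) = -1698*(7 - 289) = -1698*(-282) = 478836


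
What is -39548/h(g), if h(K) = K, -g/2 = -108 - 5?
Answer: -19774/113 ≈ -174.99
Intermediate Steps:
g = 226 (g = -2*(-108 - 5) = -2*(-113) = 226)
-39548/h(g) = -39548/226 = -39548*1/226 = -19774/113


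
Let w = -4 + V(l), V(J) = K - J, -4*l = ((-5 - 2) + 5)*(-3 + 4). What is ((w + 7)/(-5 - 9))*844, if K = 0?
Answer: -1055/7 ≈ -150.71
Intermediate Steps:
l = ½ (l = -((-5 - 2) + 5)*(-3 + 4)/4 = -(-7 + 5)/4 = -(-1)/2 = -¼*(-2) = ½ ≈ 0.50000)
V(J) = -J (V(J) = 0 - J = -J)
w = -9/2 (w = -4 - 1*½ = -4 - ½ = -9/2 ≈ -4.5000)
((w + 7)/(-5 - 9))*844 = ((-9/2 + 7)/(-5 - 9))*844 = ((5/2)/(-14))*844 = ((5/2)*(-1/14))*844 = -5/28*844 = -1055/7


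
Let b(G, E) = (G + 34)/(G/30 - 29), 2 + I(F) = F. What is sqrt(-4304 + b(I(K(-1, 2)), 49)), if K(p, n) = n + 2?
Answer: I*sqrt(202729646)/217 ≈ 65.614*I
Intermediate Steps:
K(p, n) = 2 + n
I(F) = -2 + F
b(G, E) = (34 + G)/(-29 + G/30) (b(G, E) = (34 + G)/(G*(1/30) - 29) = (34 + G)/(G/30 - 29) = (34 + G)/(-29 + G/30))
sqrt(-4304 + b(I(K(-1, 2)), 49)) = sqrt(-4304 + 30*(34 + (-2 + (2 + 2)))/(-870 + (-2 + (2 + 2)))) = sqrt(-4304 + 30*(34 + (-2 + 4))/(-870 + (-2 + 4))) = sqrt(-4304 + 30*(34 + 2)/(-870 + 2)) = sqrt(-4304 + 30*36/(-868)) = sqrt(-4304 + 30*(-1/868)*36) = sqrt(-4304 - 270/217) = sqrt(-934238/217) = I*sqrt(202729646)/217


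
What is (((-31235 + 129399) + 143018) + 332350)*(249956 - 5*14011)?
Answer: 103178980332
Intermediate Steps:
(((-31235 + 129399) + 143018) + 332350)*(249956 - 5*14011) = ((98164 + 143018) + 332350)*(249956 - 70055) = (241182 + 332350)*179901 = 573532*179901 = 103178980332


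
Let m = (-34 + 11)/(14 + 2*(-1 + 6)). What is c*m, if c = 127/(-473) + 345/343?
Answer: -343919/486717 ≈ -0.70661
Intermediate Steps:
c = 119624/162239 (c = 127*(-1/473) + 345*(1/343) = -127/473 + 345/343 = 119624/162239 ≈ 0.73733)
m = -23/24 (m = -23/(14 + 2*5) = -23/(14 + 10) = -23/24 ≈ -0.95833)
c*m = (119624/162239)*(-23/24) = -343919/486717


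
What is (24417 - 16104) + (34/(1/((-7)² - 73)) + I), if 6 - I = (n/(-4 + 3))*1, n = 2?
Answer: 7505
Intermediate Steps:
I = 8 (I = 6 - 2/(-4 + 3) = 6 - 2/(-1) = 6 - (-1*2) = 6 - (-2) = 6 - 1*(-2) = 6 + 2 = 8)
(24417 - 16104) + (34/(1/((-7)² - 73)) + I) = (24417 - 16104) + (34/(1/((-7)² - 73)) + 8) = 8313 + (34/(1/(49 - 73)) + 8) = 8313 + (34/(1/(-24)) + 8) = 8313 + (34/(-1/24) + 8) = 8313 + (34*(-24) + 8) = 8313 + (-816 + 8) = 8313 - 808 = 7505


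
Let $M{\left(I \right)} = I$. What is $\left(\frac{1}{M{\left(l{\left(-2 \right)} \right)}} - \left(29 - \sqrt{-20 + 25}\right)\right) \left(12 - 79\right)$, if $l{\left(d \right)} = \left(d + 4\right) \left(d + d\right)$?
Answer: $\frac{15611}{8} - 67 \sqrt{5} \approx 1801.6$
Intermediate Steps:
$l{\left(d \right)} = 2 d \left(4 + d\right)$ ($l{\left(d \right)} = \left(4 + d\right) 2 d = 2 d \left(4 + d\right)$)
$\left(\frac{1}{M{\left(l{\left(-2 \right)} \right)}} - \left(29 - \sqrt{-20 + 25}\right)\right) \left(12 - 79\right) = \left(\frac{1}{2 \left(-2\right) \left(4 - 2\right)} - \left(29 - \sqrt{-20 + 25}\right)\right) \left(12 - 79\right) = \left(\frac{1}{2 \left(-2\right) 2} - \left(29 - \sqrt{5}\right)\right) \left(-67\right) = \left(\frac{1}{-8} - \left(29 - \sqrt{5}\right)\right) \left(-67\right) = \left(- \frac{1}{8} - \left(29 - \sqrt{5}\right)\right) \left(-67\right) = \left(- \frac{233}{8} + \sqrt{5}\right) \left(-67\right) = \frac{15611}{8} - 67 \sqrt{5}$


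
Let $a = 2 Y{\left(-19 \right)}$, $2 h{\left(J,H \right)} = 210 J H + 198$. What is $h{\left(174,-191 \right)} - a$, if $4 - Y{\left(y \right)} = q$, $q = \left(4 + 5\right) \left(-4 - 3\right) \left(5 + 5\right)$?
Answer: $-3490739$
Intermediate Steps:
$q = -630$ ($q = 9 \left(-7\right) 10 = \left(-63\right) 10 = -630$)
$Y{\left(y \right)} = 634$ ($Y{\left(y \right)} = 4 - -630 = 4 + 630 = 634$)
$h{\left(J,H \right)} = 99 + 105 H J$ ($h{\left(J,H \right)} = \frac{210 J H + 198}{2} = \frac{210 H J + 198}{2} = \frac{198 + 210 H J}{2} = 99 + 105 H J$)
$a = 1268$ ($a = 2 \cdot 634 = 1268$)
$h{\left(174,-191 \right)} - a = \left(99 + 105 \left(-191\right) 174\right) - 1268 = \left(99 - 3489570\right) - 1268 = -3489471 - 1268 = -3490739$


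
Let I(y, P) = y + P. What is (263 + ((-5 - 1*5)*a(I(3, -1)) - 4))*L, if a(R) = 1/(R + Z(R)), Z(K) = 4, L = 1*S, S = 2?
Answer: 1544/3 ≈ 514.67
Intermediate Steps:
L = 2 (L = 1*2 = 2)
I(y, P) = P + y
a(R) = 1/(4 + R) (a(R) = 1/(R + 4) = 1/(4 + R))
(263 + ((-5 - 1*5)*a(I(3, -1)) - 4))*L = (263 + ((-5 - 1*5)/(4 + (-1 + 3)) - 4))*2 = (263 + ((-5 - 5)/(4 + 2) - 4))*2 = (263 + (-10/6 - 4))*2 = (263 + (-10*1/6 - 4))*2 = (263 + (-5/3 - 4))*2 = (263 - 17/3)*2 = (772/3)*2 = 1544/3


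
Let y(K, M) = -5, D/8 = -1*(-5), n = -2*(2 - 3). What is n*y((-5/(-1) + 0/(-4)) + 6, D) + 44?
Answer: 34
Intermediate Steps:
n = 2 (n = -2*(-1) = 2)
D = 40 (D = 8*(-1*(-5)) = 8*5 = 40)
n*y((-5/(-1) + 0/(-4)) + 6, D) + 44 = 2*(-5) + 44 = -10 + 44 = 34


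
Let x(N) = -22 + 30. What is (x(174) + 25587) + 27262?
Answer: 52857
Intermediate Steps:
x(N) = 8
(x(174) + 25587) + 27262 = (8 + 25587) + 27262 = 25595 + 27262 = 52857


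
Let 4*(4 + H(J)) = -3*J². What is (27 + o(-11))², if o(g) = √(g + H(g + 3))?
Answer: 666 + 162*I*√7 ≈ 666.0 + 428.61*I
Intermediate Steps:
H(J) = -4 - 3*J²/4 (H(J) = -4 + (-3*J²)/4 = -4 - 3*J²/4)
o(g) = √(-4 + g - 3*(3 + g)²/4) (o(g) = √(g + (-4 - 3*(g + 3)²/4)) = √(g + (-4 - 3*(3 + g)²/4)) = √(-4 + g - 3*(3 + g)²/4))
(27 + o(-11))² = (27 + √(-16 - 3*(3 - 11)² + 4*(-11))/2)² = (27 + √(-16 - 3*(-8)² - 44)/2)² = (27 + √(-16 - 3*64 - 44)/2)² = (27 + √(-16 - 192 - 44)/2)² = (27 + √(-252)/2)² = (27 + (6*I*√7)/2)² = (27 + 3*I*√7)²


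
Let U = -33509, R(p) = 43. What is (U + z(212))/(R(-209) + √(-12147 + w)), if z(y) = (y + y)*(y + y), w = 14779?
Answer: -6289481/783 + 292534*√658/783 ≈ 1551.0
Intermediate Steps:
z(y) = 4*y² (z(y) = (2*y)*(2*y) = 4*y²)
(U + z(212))/(R(-209) + √(-12147 + w)) = (-33509 + 4*212²)/(43 + √(-12147 + 14779)) = (-33509 + 4*44944)/(43 + √2632) = (-33509 + 179776)/(43 + 2*√658) = 146267/(43 + 2*√658)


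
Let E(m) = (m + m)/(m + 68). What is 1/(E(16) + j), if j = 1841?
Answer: 21/38669 ≈ 0.00054307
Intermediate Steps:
E(m) = 2*m/(68 + m) (E(m) = (2*m)/(68 + m) = 2*m/(68 + m))
1/(E(16) + j) = 1/(2*16/(68 + 16) + 1841) = 1/(2*16/84 + 1841) = 1/(2*16*(1/84) + 1841) = 1/(8/21 + 1841) = 1/(38669/21) = 21/38669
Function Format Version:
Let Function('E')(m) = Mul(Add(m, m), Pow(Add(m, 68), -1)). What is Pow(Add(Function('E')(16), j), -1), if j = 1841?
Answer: Rational(21, 38669) ≈ 0.00054307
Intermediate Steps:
Function('E')(m) = Mul(2, m, Pow(Add(68, m), -1)) (Function('E')(m) = Mul(Mul(2, m), Pow(Add(68, m), -1)) = Mul(2, m, Pow(Add(68, m), -1)))
Pow(Add(Function('E')(16), j), -1) = Pow(Add(Mul(2, 16, Pow(Add(68, 16), -1)), 1841), -1) = Pow(Add(Mul(2, 16, Pow(84, -1)), 1841), -1) = Pow(Add(Mul(2, 16, Rational(1, 84)), 1841), -1) = Pow(Add(Rational(8, 21), 1841), -1) = Pow(Rational(38669, 21), -1) = Rational(21, 38669)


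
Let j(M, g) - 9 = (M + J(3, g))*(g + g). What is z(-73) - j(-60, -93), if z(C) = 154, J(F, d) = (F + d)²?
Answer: 1495585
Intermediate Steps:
j(M, g) = 9 + 2*g*(M + (3 + g)²) (j(M, g) = 9 + (M + (3 + g)²)*(g + g) = 9 + (M + (3 + g)²)*(2*g) = 9 + 2*g*(M + (3 + g)²))
z(-73) - j(-60, -93) = 154 - (9 + 2*(-60)*(-93) + 2*(-93)*(3 - 93)²) = 154 - (9 + 11160 + 2*(-93)*(-90)²) = 154 - (9 + 11160 + 2*(-93)*8100) = 154 - (9 + 11160 - 1506600) = 154 - 1*(-1495431) = 154 + 1495431 = 1495585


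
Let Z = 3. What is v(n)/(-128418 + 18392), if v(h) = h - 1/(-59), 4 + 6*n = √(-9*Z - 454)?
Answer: 115/19474602 - I*√481/660156 ≈ 5.9051e-6 - 3.3222e-5*I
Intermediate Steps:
n = -⅔ + I*√481/6 (n = -⅔ + √(-9*3 - 454)/6 = -⅔ + √(-27 - 454)/6 = -⅔ + √(-481)/6 = -⅔ + (I*√481)/6 = -⅔ + I*√481/6 ≈ -0.66667 + 3.6553*I)
v(h) = 1/59 + h (v(h) = h - 1*(-1/59) = h + 1/59 = 1/59 + h)
v(n)/(-128418 + 18392) = (1/59 + (-⅔ + I*√481/6))/(-128418 + 18392) = (-115/177 + I*√481/6)/(-110026) = (-115/177 + I*√481/6)*(-1/110026) = 115/19474602 - I*√481/660156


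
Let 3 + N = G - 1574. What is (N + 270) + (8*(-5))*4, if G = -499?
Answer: -1966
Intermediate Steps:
N = -2076 (N = -3 + (-499 - 1574) = -3 - 2073 = -2076)
(N + 270) + (8*(-5))*4 = (-2076 + 270) + (8*(-5))*4 = -1806 - 40*4 = -1806 - 160 = -1966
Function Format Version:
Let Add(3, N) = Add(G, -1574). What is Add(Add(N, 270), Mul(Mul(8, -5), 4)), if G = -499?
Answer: -1966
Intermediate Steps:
N = -2076 (N = Add(-3, Add(-499, -1574)) = Add(-3, -2073) = -2076)
Add(Add(N, 270), Mul(Mul(8, -5), 4)) = Add(Add(-2076, 270), Mul(Mul(8, -5), 4)) = Add(-1806, Mul(-40, 4)) = Add(-1806, -160) = -1966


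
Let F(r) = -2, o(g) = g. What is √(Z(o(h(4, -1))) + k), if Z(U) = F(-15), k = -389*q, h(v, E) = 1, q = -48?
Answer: √18670 ≈ 136.64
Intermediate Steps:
k = 18672 (k = -389*(-48) = 18672)
Z(U) = -2
√(Z(o(h(4, -1))) + k) = √(-2 + 18672) = √18670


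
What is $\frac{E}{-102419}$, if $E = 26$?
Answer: $- \frac{26}{102419} \approx -0.00025386$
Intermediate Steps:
$\frac{E}{-102419} = \frac{1}{-102419} \cdot 26 = \left(- \frac{1}{102419}\right) 26 = - \frac{26}{102419}$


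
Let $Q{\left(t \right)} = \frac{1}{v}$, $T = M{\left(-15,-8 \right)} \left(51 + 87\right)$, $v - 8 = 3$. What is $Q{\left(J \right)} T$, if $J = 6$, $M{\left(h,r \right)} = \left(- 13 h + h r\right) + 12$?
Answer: $\frac{45126}{11} \approx 4102.4$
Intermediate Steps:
$M{\left(h,r \right)} = 12 - 13 h + h r$
$v = 11$ ($v = 8 + 3 = 11$)
$T = 45126$ ($T = \left(12 - -195 - -120\right) \left(51 + 87\right) = \left(12 + 195 + 120\right) 138 = 327 \cdot 138 = 45126$)
$Q{\left(t \right)} = \frac{1}{11}$
$Q{\left(J \right)} T = \frac{1}{11} \cdot 45126 = \frac{45126}{11}$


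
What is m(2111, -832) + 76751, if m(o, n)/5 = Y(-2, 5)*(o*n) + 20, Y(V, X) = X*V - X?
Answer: 131803251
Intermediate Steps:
Y(V, X) = -X + V*X (Y(V, X) = V*X - X = -X + V*X)
m(o, n) = 100 - 75*n*o (m(o, n) = 5*((5*(-1 - 2))*(o*n) + 20) = 5*((5*(-3))*(n*o) + 20) = 5*(-15*n*o + 20) = 5*(20 - 15*n*o) = 100 - 75*n*o)
m(2111, -832) + 76751 = (100 - 75*(-832)*2111) + 76751 = (100 + 131726400) + 76751 = 131726500 + 76751 = 131803251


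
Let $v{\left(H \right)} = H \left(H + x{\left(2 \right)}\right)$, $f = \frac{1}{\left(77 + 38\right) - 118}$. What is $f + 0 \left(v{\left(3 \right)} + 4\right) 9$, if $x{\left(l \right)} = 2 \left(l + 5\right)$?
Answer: $- \frac{1}{3} \approx -0.33333$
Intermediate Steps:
$f = - \frac{1}{3}$ ($f = \frac{1}{115 - 118} = \frac{1}{-3} = - \frac{1}{3} \approx -0.33333$)
$x{\left(l \right)} = 10 + 2 l$ ($x{\left(l \right)} = 2 \left(5 + l\right) = 10 + 2 l$)
$v{\left(H \right)} = H \left(14 + H\right)$ ($v{\left(H \right)} = H \left(H + \left(10 + 2 \cdot 2\right)\right) = H \left(H + \left(10 + 4\right)\right) = H \left(H + 14\right) = H \left(14 + H\right)$)
$f + 0 \left(v{\left(3 \right)} + 4\right) 9 = - \frac{1}{3} + 0 \left(3 \left(14 + 3\right) + 4\right) 9 = - \frac{1}{3} + 0 \left(3 \cdot 17 + 4\right) 9 = - \frac{1}{3} + 0 \left(51 + 4\right) 9 = - \frac{1}{3} + 0 \cdot 55 \cdot 9 = - \frac{1}{3} + 0 \cdot 9 = - \frac{1}{3} + 0 = - \frac{1}{3}$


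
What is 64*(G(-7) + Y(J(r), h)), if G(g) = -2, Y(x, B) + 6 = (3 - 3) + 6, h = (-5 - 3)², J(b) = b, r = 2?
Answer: -128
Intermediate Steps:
h = 64 (h = (-8)² = 64)
Y(x, B) = 0 (Y(x, B) = -6 + ((3 - 3) + 6) = -6 + (0 + 6) = -6 + 6 = 0)
64*(G(-7) + Y(J(r), h)) = 64*(-2 + 0) = 64*(-2) = -128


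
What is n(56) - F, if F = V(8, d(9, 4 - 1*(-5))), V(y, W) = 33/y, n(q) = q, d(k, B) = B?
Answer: 415/8 ≈ 51.875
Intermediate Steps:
F = 33/8 ≈ 4.1250
n(56) - F = 56 - 1*33/8 = 56 - 33/8 = 415/8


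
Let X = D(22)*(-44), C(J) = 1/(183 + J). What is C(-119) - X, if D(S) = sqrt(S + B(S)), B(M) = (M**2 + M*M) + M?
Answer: 1/64 + 88*sqrt(253) ≈ 1399.7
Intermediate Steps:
B(M) = M + 2*M**2 (B(M) = (M**2 + M**2) + M = 2*M**2 + M = M + 2*M**2)
D(S) = sqrt(S + S*(1 + 2*S))
X = -88*sqrt(253) (X = (sqrt(2)*sqrt(22*(1 + 22)))*(-44) = (sqrt(2)*sqrt(22*23))*(-44) = (sqrt(2)*sqrt(506))*(-44) = (2*sqrt(253))*(-44) = -88*sqrt(253) ≈ -1399.7)
C(-119) - X = 1/(183 - 119) - (-88)*sqrt(253) = 1/64 + 88*sqrt(253)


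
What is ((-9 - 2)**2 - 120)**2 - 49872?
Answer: -49871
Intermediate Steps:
((-9 - 2)**2 - 120)**2 - 49872 = ((-11)**2 - 120)**2 - 49872 = (121 - 120)**2 - 49872 = 1**2 - 49872 = 1 - 49872 = -49871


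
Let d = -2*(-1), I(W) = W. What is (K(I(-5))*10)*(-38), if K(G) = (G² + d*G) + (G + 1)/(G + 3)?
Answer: -6460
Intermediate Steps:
d = 2
K(G) = G² + 2*G + (1 + G)/(3 + G) (K(G) = (G² + 2*G) + (G + 1)/(G + 3) = (G² + 2*G) + (1 + G)/(3 + G) = G² + 2*G + (1 + G)/(3 + G))
(K(I(-5))*10)*(-38) = (((1 + (-5)³ + 5*(-5)² + 7*(-5))/(3 - 5))*10)*(-38) = (((1 - 125 + 5*25 - 35)/(-2))*10)*(-38) = (-(1 - 125 + 125 - 35)/2*10)*(-38) = (-½*(-34)*10)*(-38) = (17*10)*(-38) = 170*(-38) = -6460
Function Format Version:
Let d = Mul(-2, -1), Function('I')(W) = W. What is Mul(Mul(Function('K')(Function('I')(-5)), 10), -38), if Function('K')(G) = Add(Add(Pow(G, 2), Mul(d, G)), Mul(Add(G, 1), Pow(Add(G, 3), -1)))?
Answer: -6460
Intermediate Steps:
d = 2
Function('K')(G) = Add(Pow(G, 2), Mul(2, G), Mul(Pow(Add(3, G), -1), Add(1, G))) (Function('K')(G) = Add(Add(Pow(G, 2), Mul(2, G)), Mul(Add(G, 1), Pow(Add(G, 3), -1))) = Add(Add(Pow(G, 2), Mul(2, G)), Mul(Add(1, G), Pow(Add(3, G), -1))) = Add(Add(Pow(G, 2), Mul(2, G)), Mul(Pow(Add(3, G), -1), Add(1, G))) = Add(Pow(G, 2), Mul(2, G), Mul(Pow(Add(3, G), -1), Add(1, G))))
Mul(Mul(Function('K')(Function('I')(-5)), 10), -38) = Mul(Mul(Mul(Pow(Add(3, -5), -1), Add(1, Pow(-5, 3), Mul(5, Pow(-5, 2)), Mul(7, -5))), 10), -38) = Mul(Mul(Mul(Pow(-2, -1), Add(1, -125, Mul(5, 25), -35)), 10), -38) = Mul(Mul(Mul(Rational(-1, 2), Add(1, -125, 125, -35)), 10), -38) = Mul(Mul(Mul(Rational(-1, 2), -34), 10), -38) = Mul(Mul(17, 10), -38) = Mul(170, -38) = -6460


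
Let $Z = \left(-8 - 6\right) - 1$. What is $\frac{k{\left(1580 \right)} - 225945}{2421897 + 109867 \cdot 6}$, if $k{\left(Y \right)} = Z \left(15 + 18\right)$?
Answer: $- \frac{75480}{1027033} \approx -0.073493$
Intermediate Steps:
$Z = -15$ ($Z = -14 - 1 = -15$)
$k{\left(Y \right)} = -495$ ($k{\left(Y \right)} = - 15 \left(15 + 18\right) = \left(-15\right) 33 = -495$)
$\frac{k{\left(1580 \right)} - 225945}{2421897 + 109867 \cdot 6} = \frac{-495 - 225945}{2421897 + 109867 \cdot 6} = - \frac{226440}{2421897 + 659202} = - \frac{226440}{3081099} = \left(-226440\right) \frac{1}{3081099} = - \frac{75480}{1027033}$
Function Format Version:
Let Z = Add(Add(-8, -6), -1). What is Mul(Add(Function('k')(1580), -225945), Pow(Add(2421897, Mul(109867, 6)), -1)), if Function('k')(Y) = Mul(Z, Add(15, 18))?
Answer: Rational(-75480, 1027033) ≈ -0.073493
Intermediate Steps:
Z = -15 (Z = Add(-14, -1) = -15)
Function('k')(Y) = -495 (Function('k')(Y) = Mul(-15, Add(15, 18)) = Mul(-15, 33) = -495)
Mul(Add(Function('k')(1580), -225945), Pow(Add(2421897, Mul(109867, 6)), -1)) = Mul(Add(-495, -225945), Pow(Add(2421897, Mul(109867, 6)), -1)) = Mul(-226440, Pow(Add(2421897, 659202), -1)) = Mul(-226440, Pow(3081099, -1)) = Mul(-226440, Rational(1, 3081099)) = Rational(-75480, 1027033)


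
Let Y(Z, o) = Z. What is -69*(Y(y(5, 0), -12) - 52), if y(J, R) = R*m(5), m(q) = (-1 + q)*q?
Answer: 3588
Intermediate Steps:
m(q) = q*(-1 + q)
y(J, R) = 20*R (y(J, R) = R*(5*(-1 + 5)) = R*(5*4) = R*20 = 20*R)
-69*(Y(y(5, 0), -12) - 52) = -69*(20*0 - 52) = -69*(0 - 52) = -69*(-52) = 3588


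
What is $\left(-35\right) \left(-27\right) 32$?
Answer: $30240$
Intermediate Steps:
$\left(-35\right) \left(-27\right) 32 = 945 \cdot 32 = 30240$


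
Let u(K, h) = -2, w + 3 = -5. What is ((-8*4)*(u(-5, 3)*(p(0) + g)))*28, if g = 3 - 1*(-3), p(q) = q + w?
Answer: -3584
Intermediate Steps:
w = -8 (w = -3 - 5 = -8)
p(q) = -8 + q (p(q) = q - 8 = -8 + q)
g = 6 (g = 3 + 3 = 6)
((-8*4)*(u(-5, 3)*(p(0) + g)))*28 = ((-8*4)*(-2*((-8 + 0) + 6)))*28 = -(-64)*(-8 + 6)*28 = -(-64)*(-2)*28 = -32*4*28 = -128*28 = -3584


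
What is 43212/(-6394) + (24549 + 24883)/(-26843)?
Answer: -738003962/85817071 ≈ -8.5997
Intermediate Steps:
43212/(-6394) + (24549 + 24883)/(-26843) = 43212*(-1/6394) + 49432*(-1/26843) = -21606/3197 - 49432/26843 = -738003962/85817071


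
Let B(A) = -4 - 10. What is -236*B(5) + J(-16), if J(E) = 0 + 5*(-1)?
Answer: 3299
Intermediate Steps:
B(A) = -14
J(E) = -5 (J(E) = 0 - 5 = -5)
-236*B(5) + J(-16) = -236*(-14) - 5 = 3304 - 5 = 3299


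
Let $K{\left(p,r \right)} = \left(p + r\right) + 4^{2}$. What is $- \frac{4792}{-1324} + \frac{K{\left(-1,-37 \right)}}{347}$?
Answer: $\frac{408424}{114857} \approx 3.5559$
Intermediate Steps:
$K{\left(p,r \right)} = 16 + p + r$ ($K{\left(p,r \right)} = \left(p + r\right) + 16 = 16 + p + r$)
$- \frac{4792}{-1324} + \frac{K{\left(-1,-37 \right)}}{347} = - \frac{4792}{-1324} + \frac{16 - 1 - 37}{347} = \left(-4792\right) \left(- \frac{1}{1324}\right) - \frac{22}{347} = \frac{1198}{331} - \frac{22}{347} = \frac{408424}{114857}$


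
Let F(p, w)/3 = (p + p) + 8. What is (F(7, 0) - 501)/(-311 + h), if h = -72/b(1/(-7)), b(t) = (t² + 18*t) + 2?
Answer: 1305/541 ≈ 2.4122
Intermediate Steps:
F(p, w) = 24 + 6*p (F(p, w) = 3*((p + p) + 8) = 3*(2*p + 8) = 3*(8 + 2*p) = 24 + 6*p)
b(t) = 2 + t² + 18*t
h = 392/3 (h = -72/(2 + (1/(-7))² + 18/(-7)) = -72/(2 + (-⅐)² + 18*(-⅐)) = -72/(2 + 1/49 - 18/7) = -72/(-27/49) = -72*(-49/27) = 392/3 ≈ 130.67)
(F(7, 0) - 501)/(-311 + h) = ((24 + 6*7) - 501)/(-311 + 392/3) = ((24 + 42) - 501)/(-541/3) = (66 - 501)*(-3/541) = -435*(-3/541) = 1305/541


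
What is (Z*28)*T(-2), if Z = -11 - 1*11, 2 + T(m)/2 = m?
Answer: 4928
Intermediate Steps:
T(m) = -4 + 2*m
Z = -22 (Z = -11 - 11 = -22)
(Z*28)*T(-2) = (-22*28)*(-4 + 2*(-2)) = -616*(-4 - 4) = -616*(-8) = 4928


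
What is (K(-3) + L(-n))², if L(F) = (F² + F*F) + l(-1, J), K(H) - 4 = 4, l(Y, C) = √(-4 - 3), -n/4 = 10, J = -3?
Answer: (3208 + I*√7)² ≈ 1.0291e+7 + 1.698e+4*I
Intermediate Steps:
n = -40 (n = -4*10 = -40)
l(Y, C) = I*√7 (l(Y, C) = √(-7) = I*√7)
K(H) = 8 (K(H) = 4 + 4 = 8)
L(F) = 2*F² + I*√7 (L(F) = (F² + F*F) + I*√7 = (F² + F²) + I*√7 = 2*F² + I*√7)
(K(-3) + L(-n))² = (8 + (2*(-1*(-40))² + I*√7))² = (8 + (2*40² + I*√7))² = (8 + (2*1600 + I*√7))² = (8 + (3200 + I*√7))² = (3208 + I*√7)²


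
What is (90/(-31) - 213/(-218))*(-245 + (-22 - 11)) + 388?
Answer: 3120415/3379 ≈ 923.47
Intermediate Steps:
(90/(-31) - 213/(-218))*(-245 + (-22 - 11)) + 388 = (90*(-1/31) - 213*(-1/218))*(-245 - 33) + 388 = (-90/31 + 213/218)*(-278) + 388 = -13017/6758*(-278) + 388 = 1809363/3379 + 388 = 3120415/3379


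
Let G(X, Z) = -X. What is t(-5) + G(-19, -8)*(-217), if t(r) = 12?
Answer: -4111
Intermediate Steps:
t(-5) + G(-19, -8)*(-217) = 12 - 1*(-19)*(-217) = 12 + 19*(-217) = 12 - 4123 = -4111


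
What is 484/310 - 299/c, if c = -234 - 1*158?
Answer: 141209/60760 ≈ 2.3240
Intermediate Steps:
c = -392 (c = -234 - 158 = -392)
484/310 - 299/c = 484/310 - 299/(-392) = 484*(1/310) - 299*(-1/392) = 242/155 + 299/392 = 141209/60760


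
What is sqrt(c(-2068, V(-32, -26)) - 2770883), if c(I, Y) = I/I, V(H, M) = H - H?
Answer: I*sqrt(2770882) ≈ 1664.6*I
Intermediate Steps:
V(H, M) = 0
c(I, Y) = 1
sqrt(c(-2068, V(-32, -26)) - 2770883) = sqrt(1 - 2770883) = sqrt(-2770882) = I*sqrt(2770882)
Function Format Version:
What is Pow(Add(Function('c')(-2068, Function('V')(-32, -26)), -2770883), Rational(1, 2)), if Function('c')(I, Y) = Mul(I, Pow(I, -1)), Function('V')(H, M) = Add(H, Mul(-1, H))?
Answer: Mul(I, Pow(2770882, Rational(1, 2))) ≈ Mul(1664.6, I)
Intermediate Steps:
Function('V')(H, M) = 0
Function('c')(I, Y) = 1
Pow(Add(Function('c')(-2068, Function('V')(-32, -26)), -2770883), Rational(1, 2)) = Pow(Add(1, -2770883), Rational(1, 2)) = Pow(-2770882, Rational(1, 2)) = Mul(I, Pow(2770882, Rational(1, 2)))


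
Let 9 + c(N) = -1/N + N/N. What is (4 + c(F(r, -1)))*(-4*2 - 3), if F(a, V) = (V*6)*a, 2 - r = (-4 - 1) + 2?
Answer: 1309/30 ≈ 43.633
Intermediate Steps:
r = 5 (r = 2 - ((-4 - 1) + 2) = 2 - (-5 + 2) = 2 - 1*(-3) = 2 + 3 = 5)
F(a, V) = 6*V*a (F(a, V) = (6*V)*a = 6*V*a)
c(N) = -8 - 1/N (c(N) = -9 + (-1/N + N/N) = -9 + (-1/N + 1) = -9 + (1 - 1/N) = -8 - 1/N)
(4 + c(F(r, -1)))*(-4*2 - 3) = (4 + (-8 - 1/(6*(-1)*5)))*(-4*2 - 3) = (4 + (-8 - 1/(-30)))*(-8 - 3) = (4 + (-8 - 1*(-1/30)))*(-11) = (4 + (-8 + 1/30))*(-11) = (4 - 239/30)*(-11) = -119/30*(-11) = 1309/30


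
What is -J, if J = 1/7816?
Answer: -1/7816 ≈ -0.00012794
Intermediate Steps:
J = 1/7816 ≈ 0.00012794
-J = -1*1/7816 = -1/7816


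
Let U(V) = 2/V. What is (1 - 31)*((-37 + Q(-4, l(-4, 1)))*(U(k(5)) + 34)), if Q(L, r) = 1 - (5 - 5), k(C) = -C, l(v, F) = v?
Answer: 36288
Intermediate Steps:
Q(L, r) = 1 (Q(L, r) = 1 - 1*0 = 1 + 0 = 1)
(1 - 31)*((-37 + Q(-4, l(-4, 1)))*(U(k(5)) + 34)) = (1 - 31)*((-37 + 1)*(2/((-1*5)) + 34)) = -(-1080)*(2/(-5) + 34) = -(-1080)*(2*(-⅕) + 34) = -(-1080)*(-⅖ + 34) = -(-1080)*168/5 = -30*(-6048/5) = 36288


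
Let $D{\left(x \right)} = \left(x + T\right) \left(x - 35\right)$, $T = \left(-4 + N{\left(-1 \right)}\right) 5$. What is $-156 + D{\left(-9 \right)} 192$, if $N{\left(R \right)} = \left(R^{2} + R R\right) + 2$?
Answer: $75876$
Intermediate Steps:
$N{\left(R \right)} = 2 + 2 R^{2}$ ($N{\left(R \right)} = \left(R^{2} + R^{2}\right) + 2 = 2 R^{2} + 2 = 2 + 2 R^{2}$)
$T = 0$ ($T = \left(-4 + \left(2 + 2 \left(-1\right)^{2}\right)\right) 5 = \left(-4 + \left(2 + 2 \cdot 1\right)\right) 5 = \left(-4 + \left(2 + 2\right)\right) 5 = \left(-4 + 4\right) 5 = 0 \cdot 5 = 0$)
$D{\left(x \right)} = x \left(-35 + x\right)$ ($D{\left(x \right)} = \left(x + 0\right) \left(x - 35\right) = x \left(-35 + x\right)$)
$-156 + D{\left(-9 \right)} 192 = -156 + - 9 \left(-35 - 9\right) 192 = -156 + \left(-9\right) \left(-44\right) 192 = -156 + 396 \cdot 192 = -156 + 76032 = 75876$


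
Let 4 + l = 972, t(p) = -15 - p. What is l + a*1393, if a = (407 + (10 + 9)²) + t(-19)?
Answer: 1076364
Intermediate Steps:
l = 968 (l = -4 + 972 = 968)
a = 772 (a = (407 + (10 + 9)²) + (-15 - 1*(-19)) = (407 + 19²) + (-15 + 19) = (407 + 361) + 4 = 768 + 4 = 772)
l + a*1393 = 968 + 772*1393 = 968 + 1075396 = 1076364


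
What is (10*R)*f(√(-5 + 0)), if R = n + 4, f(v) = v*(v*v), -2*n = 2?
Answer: -150*I*√5 ≈ -335.41*I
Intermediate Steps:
n = -1 (n = -½*2 = -1)
f(v) = v³ (f(v) = v*v² = v³)
R = 3 (R = -1 + 4 = 3)
(10*R)*f(√(-5 + 0)) = (10*3)*(√(-5 + 0))³ = 30*(√(-5))³ = 30*(I*√5)³ = 30*(-5*I*√5) = -150*I*√5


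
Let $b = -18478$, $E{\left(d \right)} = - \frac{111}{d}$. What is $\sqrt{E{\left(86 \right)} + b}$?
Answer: $\frac{i \sqrt{136672834}}{86} \approx 135.94 i$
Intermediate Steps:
$\sqrt{E{\left(86 \right)} + b} = \sqrt{- \frac{111}{86} - 18478} = \sqrt{- \frac{1589219}{86}} = \frac{i \sqrt{136672834}}{86}$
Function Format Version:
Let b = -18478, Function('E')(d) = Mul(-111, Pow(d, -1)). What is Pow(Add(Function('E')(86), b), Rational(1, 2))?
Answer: Mul(Rational(1, 86), I, Pow(136672834, Rational(1, 2))) ≈ Mul(135.94, I)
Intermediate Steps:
Pow(Add(Function('E')(86), b), Rational(1, 2)) = Pow(Add(Mul(-111, Pow(86, -1)), -18478), Rational(1, 2)) = Pow(Add(Mul(-111, Rational(1, 86)), -18478), Rational(1, 2)) = Pow(Add(Rational(-111, 86), -18478), Rational(1, 2)) = Pow(Rational(-1589219, 86), Rational(1, 2)) = Mul(Rational(1, 86), I, Pow(136672834, Rational(1, 2)))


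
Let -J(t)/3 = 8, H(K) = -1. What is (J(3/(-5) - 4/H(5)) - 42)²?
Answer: 4356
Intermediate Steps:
J(t) = -24 (J(t) = -3*8 = -24)
(J(3/(-5) - 4/H(5)) - 42)² = (-24 - 42)² = (-66)² = 4356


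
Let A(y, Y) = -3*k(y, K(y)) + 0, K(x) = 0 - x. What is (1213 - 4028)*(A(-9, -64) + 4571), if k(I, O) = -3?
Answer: -12892700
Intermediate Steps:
K(x) = -x
A(y, Y) = 9 (A(y, Y) = -3*(-3) + 0 = 9 + 0 = 9)
(1213 - 4028)*(A(-9, -64) + 4571) = (1213 - 4028)*(9 + 4571) = -2815*4580 = -12892700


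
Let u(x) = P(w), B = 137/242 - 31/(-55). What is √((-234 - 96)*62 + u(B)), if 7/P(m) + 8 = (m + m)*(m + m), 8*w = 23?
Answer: 2*I*√822485887/401 ≈ 143.04*I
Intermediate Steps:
w = 23/8 (w = (⅛)*23 = 23/8 ≈ 2.8750)
P(m) = 7/(-8 + 4*m²) (P(m) = 7/(-8 + (m + m)*(m + m)) = 7/(-8 + (2*m)*(2*m)) = 7/(-8 + 4*m²))
B = 1367/1210 (B = 137*(1/242) - 31*(-1/55) = 137/242 + 31/55 = 1367/1210 ≈ 1.1298)
u(x) = 112/401 (u(x) = 7/(4*(-2 + (23/8)²)) = 7/(4*(-2 + 529/64)) = 7/(4*(401/64)) = (7/4)*(64/401) = 112/401)
√((-234 - 96)*62 + u(B)) = √((-234 - 96)*62 + 112/401) = √(-330*62 + 112/401) = √(-20460 + 112/401) = √(-8204348/401) = 2*I*√822485887/401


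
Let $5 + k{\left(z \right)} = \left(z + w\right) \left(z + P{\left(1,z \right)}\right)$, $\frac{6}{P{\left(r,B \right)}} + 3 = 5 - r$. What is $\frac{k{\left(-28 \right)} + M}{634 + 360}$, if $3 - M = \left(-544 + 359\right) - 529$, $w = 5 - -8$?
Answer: $\frac{521}{497} \approx 1.0483$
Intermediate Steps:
$P{\left(r,B \right)} = \frac{6}{2 - r}$ ($P{\left(r,B \right)} = \frac{6}{-3 - \left(-5 + r\right)} = \frac{6}{2 - r}$)
$w = 13$ ($w = 5 + 8 = 13$)
$k{\left(z \right)} = -5 + \left(6 + z\right) \left(13 + z\right)$ ($k{\left(z \right)} = -5 + \left(z + 13\right) \left(z - \frac{6}{-2 + 1}\right) = -5 + \left(13 + z\right) \left(z - \frac{6}{-1}\right) = -5 + \left(13 + z\right) \left(z - -6\right) = -5 + \left(13 + z\right) \left(z + 6\right) = -5 + \left(13 + z\right) \left(6 + z\right) = -5 + \left(6 + z\right) \left(13 + z\right)$)
$M = 717$ ($M = 3 - \left(\left(-544 + 359\right) - 529\right) = 3 - \left(-185 - 529\right) = 3 - -714 = 3 + 714 = 717$)
$\frac{k{\left(-28 \right)} + M}{634 + 360} = \frac{\left(73 + \left(-28\right)^{2} + 19 \left(-28\right)\right) + 717}{634 + 360} = \frac{\left(73 + 784 - 532\right) + 717}{994} = \left(325 + 717\right) \frac{1}{994} = 1042 \cdot \frac{1}{994} = \frac{521}{497}$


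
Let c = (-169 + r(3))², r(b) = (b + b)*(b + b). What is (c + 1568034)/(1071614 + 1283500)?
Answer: 1585723/2355114 ≈ 0.67331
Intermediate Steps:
r(b) = 4*b² (r(b) = (2*b)*(2*b) = 4*b²)
c = 17689 (c = (-169 + 4*3²)² = (-169 + 4*9)² = (-169 + 36)² = (-133)² = 17689)
(c + 1568034)/(1071614 + 1283500) = (17689 + 1568034)/(1071614 + 1283500) = 1585723/2355114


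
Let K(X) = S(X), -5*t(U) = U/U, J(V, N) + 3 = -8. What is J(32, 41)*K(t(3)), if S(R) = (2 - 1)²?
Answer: -11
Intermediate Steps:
J(V, N) = -11 (J(V, N) = -3 - 8 = -11)
t(U) = -⅕ (t(U) = -U/(5*U) = -⅕*1 = -⅕)
S(R) = 1 (S(R) = 1² = 1)
K(X) = 1
J(32, 41)*K(t(3)) = -11*1 = -11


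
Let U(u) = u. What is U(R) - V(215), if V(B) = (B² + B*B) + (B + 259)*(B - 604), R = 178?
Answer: 92114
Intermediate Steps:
V(B) = 2*B² + (-604 + B)*(259 + B) (V(B) = (B² + B²) + (259 + B)*(-604 + B) = 2*B² + (-604 + B)*(259 + B))
U(R) - V(215) = 178 - (-156436 - 345*215 + 3*215²) = 178 - (-156436 - 74175 + 3*46225) = 178 - (-156436 - 74175 + 138675) = 178 - 1*(-91936) = 178 + 91936 = 92114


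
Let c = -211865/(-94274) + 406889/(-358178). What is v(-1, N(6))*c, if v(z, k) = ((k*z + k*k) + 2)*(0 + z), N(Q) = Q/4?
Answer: -25799350764/8441718193 ≈ -3.0562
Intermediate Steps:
N(Q) = Q/4 (N(Q) = Q*(1/4) = Q/4)
v(z, k) = z*(2 + k**2 + k*z) (v(z, k) = ((k*z + k**2) + 2)*z = ((k**2 + k*z) + 2)*z = (2 + k**2 + k*z)*z = z*(2 + k**2 + k*z))
c = 9381582096/8441718193 (c = -211865*(-1/94274) + 406889*(-1/358178) = 211865/94274 - 406889/358178 = 9381582096/8441718193 ≈ 1.1113)
v(-1, N(6))*c = -(2 + ((1/4)*6)**2 + ((1/4)*6)*(-1))*(9381582096/8441718193) = -(2 + (3/2)**2 + (3/2)*(-1))*(9381582096/8441718193) = -(2 + 9/4 - 3/2)*(9381582096/8441718193) = -1*11/4*(9381582096/8441718193) = -11/4*9381582096/8441718193 = -25799350764/8441718193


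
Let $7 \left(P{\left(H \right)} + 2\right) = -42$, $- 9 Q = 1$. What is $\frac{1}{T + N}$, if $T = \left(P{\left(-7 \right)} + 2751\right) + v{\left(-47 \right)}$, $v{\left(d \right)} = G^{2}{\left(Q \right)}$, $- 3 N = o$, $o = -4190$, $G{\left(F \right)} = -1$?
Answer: $\frac{3}{12422} \approx 0.00024151$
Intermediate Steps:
$Q = - \frac{1}{9}$ ($Q = \left(- \frac{1}{9}\right) 1 = - \frac{1}{9} \approx -0.11111$)
$P{\left(H \right)} = -8$ ($P{\left(H \right)} = -2 + \frac{1}{7} \left(-42\right) = -2 - 6 = -8$)
$N = \frac{4190}{3}$ ($N = \left(- \frac{1}{3}\right) \left(-4190\right) = \frac{4190}{3} \approx 1396.7$)
$v{\left(d \right)} = 1$ ($v{\left(d \right)} = \left(-1\right)^{2} = 1$)
$T = 2744$ ($T = \left(-8 + 2751\right) + 1 = 2743 + 1 = 2744$)
$\frac{1}{T + N} = \frac{1}{2744 + \frac{4190}{3}} = \frac{1}{\frac{12422}{3}} = \frac{3}{12422}$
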